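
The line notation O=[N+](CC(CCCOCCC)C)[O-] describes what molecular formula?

Heavy atoms from the SMILES: 9 C, 1 N, 3 O.
Implicit hydrogens by atom environment:
  6 × C: 2 H each → 12
  2 × C: 3 H each → 6
  2 × O: no H
  1 × C: 1 H
  1 × N (charge +1): no H
  1 × O (charge -1): no H
  Total hydrogens = 19.
Molecular formula: C9H19NO3

C9H19NO3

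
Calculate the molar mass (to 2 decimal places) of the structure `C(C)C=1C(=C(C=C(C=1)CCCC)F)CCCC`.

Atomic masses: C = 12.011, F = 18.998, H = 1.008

236.37

Molecular formula: C16H25F.
M = 16×12.011 + 1×18.998 + 25×1.008 = 236.37 g/mol.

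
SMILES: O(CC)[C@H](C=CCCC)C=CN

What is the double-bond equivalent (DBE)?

2

Molecular formula from the SMILES: C10H19NO.
DoU = (2C + 2 + N − H − X)/2 = (2·10 + 2 + 1 − 19 − 0)/2 = 4/2 = 2.
(Structurally: 0 ring(s) + 2 π bond(s) = 2.)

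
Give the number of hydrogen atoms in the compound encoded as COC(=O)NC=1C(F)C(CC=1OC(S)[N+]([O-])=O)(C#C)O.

11

Hydrogens are implicit in SMILES; fill each atom to its normal valence:
  5 × C: no H
  4 × O: no H
  3 × C: 1 H each → 3
  1 × C: 3 H
  1 × C: 2 H
  1 × F: no H
  1 × N: 1 H
  1 × N (charge +1): no H
  1 × O: 1 H
  1 × O (charge -1): no H
  1 × S: 1 H
  Total hydrogens = 11.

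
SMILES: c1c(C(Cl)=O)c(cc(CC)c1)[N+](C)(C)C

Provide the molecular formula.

C12H17ClNO+

Heavy atoms from the SMILES: 12 C, 1 Cl, 1 N, 1 O.
Implicit hydrogens by atom environment:
  4 × C: 3 H each → 12
  3 × C (aromatic): 1 H each → 3
  3 × C (aromatic): no H
  1 × C: 2 H
  1 × C: no H
  1 × Cl: no H
  1 × N (charge +1): no H
  1 × O: no H
  Total hydrogens = 17.
Net charge +1.
Molecular formula: C12H17ClNO+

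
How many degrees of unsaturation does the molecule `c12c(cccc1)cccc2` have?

Molecular formula from the SMILES: C10H8.
DoU = (2C + 2 + N − H − X)/2 = (2·10 + 2 + 0 − 8 − 0)/2 = 14/2 = 7.
(Structurally: 2 ring(s) + 5 π bond(s) = 7.)

7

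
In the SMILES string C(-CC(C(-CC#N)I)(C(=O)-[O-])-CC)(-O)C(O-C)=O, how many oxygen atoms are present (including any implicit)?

The symbol for oxygen appears 5 times in the SMILES.

5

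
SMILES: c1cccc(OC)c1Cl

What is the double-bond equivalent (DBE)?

Molecular formula from the SMILES: C7H7ClO.
DoU = (2C + 2 + N − H − X)/2 = (2·7 + 2 + 0 − 7 − 1)/2 = 8/2 = 4.
(Structurally: 1 ring(s) + 3 π bond(s) = 4.)

4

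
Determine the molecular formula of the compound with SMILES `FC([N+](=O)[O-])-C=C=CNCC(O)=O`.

Heavy atoms from the SMILES: 6 C, 1 F, 2 N, 4 O.
Implicit hydrogens by atom environment:
  3 × C: 1 H each → 3
  2 × C: no H
  2 × O: no H
  1 × C: 2 H
  1 × F: no H
  1 × N: 1 H
  1 × N (charge +1): no H
  1 × O: 1 H
  1 × O (charge -1): no H
  Total hydrogens = 7.
Molecular formula: C6H7FN2O4

C6H7FN2O4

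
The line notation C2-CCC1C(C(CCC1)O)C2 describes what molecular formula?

C10H18O

Heavy atoms from the SMILES: 10 C, 1 O.
Implicit hydrogens by atom environment:
  7 × C: 2 H each → 14
  3 × C: 1 H each → 3
  1 × O: 1 H
  Total hydrogens = 18.
Molecular formula: C10H18O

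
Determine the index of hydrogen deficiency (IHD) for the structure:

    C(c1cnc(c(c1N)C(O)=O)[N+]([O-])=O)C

Molecular formula from the SMILES: C8H9N3O4.
DoU = (2C + 2 + N − H − X)/2 = (2·8 + 2 + 3 − 9 − 0)/2 = 12/2 = 6.
(Structurally: 1 ring(s) + 5 π bond(s) = 6.)

6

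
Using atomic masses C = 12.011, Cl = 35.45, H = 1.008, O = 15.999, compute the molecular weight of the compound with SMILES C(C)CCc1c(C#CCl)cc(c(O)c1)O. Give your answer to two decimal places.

Molecular formula: C12H13ClO2.
M = 12×12.011 + 1×35.45 + 13×1.008 + 2×15.999 = 224.68 g/mol.

224.68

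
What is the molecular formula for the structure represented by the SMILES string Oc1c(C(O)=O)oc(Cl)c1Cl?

C5H2Cl2O4

Heavy atoms from the SMILES: 5 C, 2 Cl, 4 O.
Implicit hydrogens by atom environment:
  4 × C (aromatic): no H
  2 × Cl: no H
  2 × O: 1 H each → 2
  1 × C: no H
  1 × O (aromatic): no H
  1 × O: no H
  Total hydrogens = 2.
Molecular formula: C5H2Cl2O4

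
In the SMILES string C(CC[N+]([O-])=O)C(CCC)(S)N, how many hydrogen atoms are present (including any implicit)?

Hydrogens are implicit in SMILES; fill each atom to its normal valence:
  5 × C: 2 H each → 10
  1 × C: 3 H
  1 × C: no H
  1 × N: 2 H
  1 × N (charge +1): no H
  1 × O: no H
  1 × O (charge -1): no H
  1 × S: 1 H
  Total hydrogens = 16.

16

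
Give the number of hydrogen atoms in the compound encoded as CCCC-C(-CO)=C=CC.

Hydrogens are implicit in SMILES; fill each atom to its normal valence:
  4 × C: 2 H each → 8
  2 × C: 3 H each → 6
  2 × C: no H
  1 × C: 1 H
  1 × O: 1 H
  Total hydrogens = 16.

16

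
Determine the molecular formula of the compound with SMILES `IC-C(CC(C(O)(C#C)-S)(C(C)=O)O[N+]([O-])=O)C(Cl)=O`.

Heavy atoms from the SMILES: 10 C, 1 Cl, 1 I, 1 N, 6 O, 1 S.
Implicit hydrogens by atom environment:
  5 × C: no H
  4 × O: no H
  2 × C: 2 H each → 4
  2 × C: 1 H each → 2
  1 × C: 3 H
  1 × Cl: no H
  1 × I: no H
  1 × N (charge +1): no H
  1 × O: 1 H
  1 × O (charge -1): no H
  1 × S: 1 H
  Total hydrogens = 11.
Molecular formula: C10H11ClINO6S

C10H11ClINO6S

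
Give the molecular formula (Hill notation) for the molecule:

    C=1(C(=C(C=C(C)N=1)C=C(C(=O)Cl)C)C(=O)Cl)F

Heavy atoms from the SMILES: 11 C, 2 Cl, 1 F, 1 N, 2 O.
Implicit hydrogens by atom environment:
  4 × C (aromatic): no H
  3 × C: no H
  2 × C: 3 H each → 6
  2 × Cl: no H
  2 × O: no H
  1 × C (aromatic): 1 H
  1 × C: 1 H
  1 × F: no H
  1 × N (aromatic): no H
  Total hydrogens = 8.
Molecular formula: C11H8Cl2FNO2

C11H8Cl2FNO2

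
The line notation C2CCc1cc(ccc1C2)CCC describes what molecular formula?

C13H18

Heavy atoms from the SMILES: 13 C.
Implicit hydrogens by atom environment:
  6 × C: 2 H each → 12
  3 × C (aromatic): 1 H each → 3
  3 × C (aromatic): no H
  1 × C: 3 H
  Total hydrogens = 18.
Molecular formula: C13H18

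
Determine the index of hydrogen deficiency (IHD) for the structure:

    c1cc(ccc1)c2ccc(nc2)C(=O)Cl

9

Molecular formula from the SMILES: C12H8ClNO.
DoU = (2C + 2 + N − H − X)/2 = (2·12 + 2 + 1 − 8 − 1)/2 = 18/2 = 9.
(Structurally: 2 ring(s) + 7 π bond(s) = 9.)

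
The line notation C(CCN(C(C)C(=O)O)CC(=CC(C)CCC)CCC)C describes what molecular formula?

Heavy atoms from the SMILES: 18 C, 1 N, 2 O.
Implicit hydrogens by atom environment:
  8 × C: 2 H each → 16
  5 × C: 3 H each → 15
  3 × C: 1 H each → 3
  2 × C: no H
  1 × N: no H
  1 × O: 1 H
  1 × O: no H
  Total hydrogens = 35.
Molecular formula: C18H35NO2

C18H35NO2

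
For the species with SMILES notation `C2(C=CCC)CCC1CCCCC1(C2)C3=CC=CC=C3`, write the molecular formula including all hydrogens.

C20H28

Heavy atoms from the SMILES: 20 C.
Implicit hydrogens by atom environment:
  8 × C: 2 H each → 16
  5 × C (aromatic): 1 H each → 5
  4 × C: 1 H each → 4
  1 × C: 3 H
  1 × C: no H
  1 × C (aromatic): no H
  Total hydrogens = 28.
Molecular formula: C20H28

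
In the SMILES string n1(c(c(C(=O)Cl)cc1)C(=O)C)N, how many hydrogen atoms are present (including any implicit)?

Hydrogens are implicit in SMILES; fill each atom to its normal valence:
  2 × C (aromatic): 1 H each → 2
  2 × C (aromatic): no H
  2 × C: no H
  2 × O: no H
  1 × C: 3 H
  1 × Cl: no H
  1 × N: 2 H
  1 × N (aromatic): no H
  Total hydrogens = 7.

7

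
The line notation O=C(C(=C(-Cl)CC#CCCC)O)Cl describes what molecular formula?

Heavy atoms from the SMILES: 9 C, 2 Cl, 2 O.
Implicit hydrogens by atom environment:
  5 × C: no H
  3 × C: 2 H each → 6
  2 × Cl: no H
  1 × C: 3 H
  1 × O: 1 H
  1 × O: no H
  Total hydrogens = 10.
Molecular formula: C9H10Cl2O2

C9H10Cl2O2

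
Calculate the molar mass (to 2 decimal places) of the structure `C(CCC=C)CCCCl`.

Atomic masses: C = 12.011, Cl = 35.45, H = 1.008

146.66

Molecular formula: C8H15Cl.
M = 8×12.011 + 1×35.45 + 15×1.008 = 146.66 g/mol.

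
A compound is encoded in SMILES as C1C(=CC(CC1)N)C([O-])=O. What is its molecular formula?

Heavy atoms from the SMILES: 7 C, 1 N, 2 O.
Implicit hydrogens by atom environment:
  3 × C: 2 H each → 6
  2 × C: 1 H each → 2
  2 × C: no H
  1 × N: 2 H
  1 × O: no H
  1 × O (charge -1): no H
  Total hydrogens = 10.
Net charge -1.
Molecular formula: C7H10NO2-

C7H10NO2-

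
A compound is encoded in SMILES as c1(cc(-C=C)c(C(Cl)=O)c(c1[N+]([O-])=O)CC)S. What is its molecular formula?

C11H10ClNO3S

Heavy atoms from the SMILES: 11 C, 1 Cl, 1 N, 3 O, 1 S.
Implicit hydrogens by atom environment:
  5 × C (aromatic): no H
  2 × C: 2 H each → 4
  2 × O: no H
  1 × C: 3 H
  1 × C (aromatic): 1 H
  1 × C: 1 H
  1 × C: no H
  1 × Cl: no H
  1 × N (charge +1): no H
  1 × O (charge -1): no H
  1 × S: 1 H
  Total hydrogens = 10.
Molecular formula: C11H10ClNO3S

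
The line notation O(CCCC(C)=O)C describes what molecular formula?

Heavy atoms from the SMILES: 6 C, 2 O.
Implicit hydrogens by atom environment:
  3 × C: 2 H each → 6
  2 × C: 3 H each → 6
  2 × O: no H
  1 × C: no H
  Total hydrogens = 12.
Molecular formula: C6H12O2

C6H12O2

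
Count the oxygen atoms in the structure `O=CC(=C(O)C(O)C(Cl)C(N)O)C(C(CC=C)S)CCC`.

4

The symbol for oxygen appears 4 times in the SMILES.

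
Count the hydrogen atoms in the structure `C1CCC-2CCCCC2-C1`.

18

Hydrogens are implicit in SMILES; fill each atom to its normal valence:
  8 × C: 2 H each → 16
  2 × C: 1 H each → 2
  Total hydrogens = 18.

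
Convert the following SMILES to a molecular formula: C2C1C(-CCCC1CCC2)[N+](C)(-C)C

Heavy atoms from the SMILES: 13 C, 1 N.
Implicit hydrogens by atom environment:
  7 × C: 2 H each → 14
  3 × C: 3 H each → 9
  3 × C: 1 H each → 3
  1 × N (charge +1): no H
  Total hydrogens = 26.
Net charge +1.
Molecular formula: C13H26N+

C13H26N+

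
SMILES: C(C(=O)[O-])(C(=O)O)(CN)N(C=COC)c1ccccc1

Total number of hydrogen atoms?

15

Hydrogens are implicit in SMILES; fill each atom to its normal valence:
  5 × C (aromatic): 1 H each → 5
  3 × C: no H
  3 × O: no H
  2 × C: 1 H each → 2
  1 × C: 3 H
  1 × C: 2 H
  1 × C (aromatic): no H
  1 × N: 2 H
  1 × N: no H
  1 × O: 1 H
  1 × O (charge -1): no H
  Total hydrogens = 15.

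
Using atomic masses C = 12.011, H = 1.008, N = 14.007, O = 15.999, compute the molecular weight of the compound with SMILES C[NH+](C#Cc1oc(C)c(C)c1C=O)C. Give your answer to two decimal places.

192.24

Molecular formula: C11H14NO2+.
M = 11×12.011 + 14×1.008 + 1×14.007 + 2×15.999 = 192.24 g/mol.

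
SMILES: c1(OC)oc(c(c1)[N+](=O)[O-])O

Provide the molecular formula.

C5H5NO5

Heavy atoms from the SMILES: 5 C, 1 N, 5 O.
Implicit hydrogens by atom environment:
  3 × C (aromatic): no H
  2 × O: no H
  1 × C: 3 H
  1 × C (aromatic): 1 H
  1 × N (charge +1): no H
  1 × O: 1 H
  1 × O (aromatic): no H
  1 × O (charge -1): no H
  Total hydrogens = 5.
Molecular formula: C5H5NO5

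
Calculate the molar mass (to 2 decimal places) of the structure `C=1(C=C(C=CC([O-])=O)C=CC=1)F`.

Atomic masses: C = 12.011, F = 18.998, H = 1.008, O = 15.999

165.14

Molecular formula: C9H6FO2-.
M = 9×12.011 + 1×18.998 + 6×1.008 + 2×15.999 = 165.14 g/mol.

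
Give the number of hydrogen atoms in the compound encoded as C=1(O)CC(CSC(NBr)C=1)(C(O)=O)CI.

11

Hydrogens are implicit in SMILES; fill each atom to its normal valence:
  3 × C: 2 H each → 6
  3 × C: no H
  2 × C: 1 H each → 2
  2 × O: 1 H each → 2
  1 × Br: no H
  1 × I: no H
  1 × N: 1 H
  1 × O: no H
  1 × S: no H
  Total hydrogens = 11.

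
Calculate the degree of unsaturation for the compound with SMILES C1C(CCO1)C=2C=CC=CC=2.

Molecular formula from the SMILES: C10H12O.
DoU = (2C + 2 + N − H − X)/2 = (2·10 + 2 + 0 − 12 − 0)/2 = 10/2 = 5.
(Structurally: 2 ring(s) + 3 π bond(s) = 5.)

5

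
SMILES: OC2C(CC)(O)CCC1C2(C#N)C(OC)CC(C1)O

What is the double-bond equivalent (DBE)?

Molecular formula from the SMILES: C14H23NO4.
DoU = (2C + 2 + N − H − X)/2 = (2·14 + 2 + 1 − 23 − 0)/2 = 8/2 = 4.
(Structurally: 2 ring(s) + 2 π bond(s) = 4.)

4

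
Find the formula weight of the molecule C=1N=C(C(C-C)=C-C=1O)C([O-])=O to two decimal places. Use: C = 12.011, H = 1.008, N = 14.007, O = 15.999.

166.16

Molecular formula: C8H8NO3-.
M = 8×12.011 + 8×1.008 + 1×14.007 + 3×15.999 = 166.16 g/mol.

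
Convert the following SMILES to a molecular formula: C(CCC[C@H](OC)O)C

Heavy atoms from the SMILES: 7 C, 2 O.
Implicit hydrogens by atom environment:
  4 × C: 2 H each → 8
  2 × C: 3 H each → 6
  1 × C: 1 H
  1 × O: 1 H
  1 × O: no H
  Total hydrogens = 16.
Molecular formula: C7H16O2

C7H16O2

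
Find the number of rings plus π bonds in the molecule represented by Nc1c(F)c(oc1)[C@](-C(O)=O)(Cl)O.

4

Molecular formula from the SMILES: C6H5ClFNO4.
DoU = (2C + 2 + N − H − X)/2 = (2·6 + 2 + 1 − 5 − 2)/2 = 8/2 = 4.
(Structurally: 1 ring(s) + 3 π bond(s) = 4.)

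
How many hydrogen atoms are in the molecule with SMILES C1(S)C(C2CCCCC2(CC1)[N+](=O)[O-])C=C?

Hydrogens are implicit in SMILES; fill each atom to its normal valence:
  7 × C: 2 H each → 14
  4 × C: 1 H each → 4
  1 × C: no H
  1 × N (charge +1): no H
  1 × O: no H
  1 × O (charge -1): no H
  1 × S: 1 H
  Total hydrogens = 19.

19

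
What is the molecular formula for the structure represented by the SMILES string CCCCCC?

Heavy atoms from the SMILES: 6 C.
Implicit hydrogens by atom environment:
  4 × C: 2 H each → 8
  2 × C: 3 H each → 6
  Total hydrogens = 14.
Molecular formula: C6H14

C6H14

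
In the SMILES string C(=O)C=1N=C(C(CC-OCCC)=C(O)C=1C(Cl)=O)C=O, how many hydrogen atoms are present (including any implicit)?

14

Hydrogens are implicit in SMILES; fill each atom to its normal valence:
  5 × C (aromatic): no H
  4 × C: 2 H each → 8
  4 × O: no H
  2 × C: 1 H each → 2
  1 × C: 3 H
  1 × C: no H
  1 × Cl: no H
  1 × N (aromatic): no H
  1 × O: 1 H
  Total hydrogens = 14.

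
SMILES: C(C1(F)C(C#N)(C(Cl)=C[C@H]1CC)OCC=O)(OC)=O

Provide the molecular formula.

C12H13ClFNO4

Heavy atoms from the SMILES: 12 C, 1 Cl, 1 F, 1 N, 4 O.
Implicit hydrogens by atom environment:
  5 × C: no H
  4 × O: no H
  3 × C: 1 H each → 3
  2 × C: 3 H each → 6
  2 × C: 2 H each → 4
  1 × Cl: no H
  1 × F: no H
  1 × N: no H
  Total hydrogens = 13.
Molecular formula: C12H13ClFNO4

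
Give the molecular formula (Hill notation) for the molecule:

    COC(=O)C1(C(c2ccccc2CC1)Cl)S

Heavy atoms from the SMILES: 12 C, 1 Cl, 2 O, 1 S.
Implicit hydrogens by atom environment:
  4 × C (aromatic): 1 H each → 4
  2 × C: 2 H each → 4
  2 × C (aromatic): no H
  2 × C: no H
  2 × O: no H
  1 × C: 3 H
  1 × C: 1 H
  1 × Cl: no H
  1 × S: 1 H
  Total hydrogens = 13.
Molecular formula: C12H13ClO2S

C12H13ClO2S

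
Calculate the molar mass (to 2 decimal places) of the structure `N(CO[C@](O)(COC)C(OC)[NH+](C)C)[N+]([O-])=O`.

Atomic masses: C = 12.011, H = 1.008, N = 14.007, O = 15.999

Molecular formula: C8H20N3O6+.
M = 8×12.011 + 20×1.008 + 3×14.007 + 6×15.999 = 254.26 g/mol.

254.26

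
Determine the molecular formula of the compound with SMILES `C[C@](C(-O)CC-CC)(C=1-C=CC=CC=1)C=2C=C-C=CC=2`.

C19H24O

Heavy atoms from the SMILES: 19 C, 1 O.
Implicit hydrogens by atom environment:
  10 × C (aromatic): 1 H each → 10
  3 × C: 2 H each → 6
  2 × C: 3 H each → 6
  2 × C (aromatic): no H
  1 × C: 1 H
  1 × C: no H
  1 × O: 1 H
  Total hydrogens = 24.
Molecular formula: C19H24O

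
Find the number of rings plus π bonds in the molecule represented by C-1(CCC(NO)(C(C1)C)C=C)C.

2

Molecular formula from the SMILES: C10H19NO.
DoU = (2C + 2 + N − H − X)/2 = (2·10 + 2 + 1 − 19 − 0)/2 = 4/2 = 2.
(Structurally: 1 ring(s) + 1 π bond(s) = 2.)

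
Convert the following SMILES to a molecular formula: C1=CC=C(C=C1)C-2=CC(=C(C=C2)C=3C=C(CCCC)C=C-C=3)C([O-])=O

C23H21O2-

Heavy atoms from the SMILES: 23 C, 2 O.
Implicit hydrogens by atom environment:
  12 × C (aromatic): 1 H each → 12
  6 × C (aromatic): no H
  3 × C: 2 H each → 6
  1 × C: 3 H
  1 × C: no H
  1 × O: no H
  1 × O (charge -1): no H
  Total hydrogens = 21.
Net charge -1.
Molecular formula: C23H21O2-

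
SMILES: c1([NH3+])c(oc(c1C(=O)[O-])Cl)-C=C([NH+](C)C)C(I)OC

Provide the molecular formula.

C11H15ClIN2O4+

Heavy atoms from the SMILES: 11 C, 1 Cl, 1 I, 2 N, 4 O.
Implicit hydrogens by atom environment:
  4 × C (aromatic): no H
  3 × C: 3 H each → 9
  2 × C: 1 H each → 2
  2 × C: no H
  2 × O: no H
  1 × Cl: no H
  1 × I: no H
  1 × N (charge +1): 3 H
  1 × N (charge +1): 1 H
  1 × O (aromatic): no H
  1 × O (charge -1): no H
  Total hydrogens = 15.
Net charge +1.
Molecular formula: C11H15ClIN2O4+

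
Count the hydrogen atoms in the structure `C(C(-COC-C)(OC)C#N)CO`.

15

Hydrogens are implicit in SMILES; fill each atom to its normal valence:
  4 × C: 2 H each → 8
  2 × C: 3 H each → 6
  2 × C: no H
  2 × O: no H
  1 × N: no H
  1 × O: 1 H
  Total hydrogens = 15.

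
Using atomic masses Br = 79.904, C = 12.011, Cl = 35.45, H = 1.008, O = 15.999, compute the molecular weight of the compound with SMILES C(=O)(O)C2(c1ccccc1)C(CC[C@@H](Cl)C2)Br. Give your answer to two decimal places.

Molecular formula: C13H14BrClO2.
M = 1×79.904 + 13×12.011 + 1×35.45 + 14×1.008 + 2×15.999 = 317.61 g/mol.

317.61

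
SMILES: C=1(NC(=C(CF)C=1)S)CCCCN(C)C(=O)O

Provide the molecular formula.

Heavy atoms from the SMILES: 11 C, 1 F, 2 N, 2 O, 1 S.
Implicit hydrogens by atom environment:
  5 × C: 2 H each → 10
  3 × C (aromatic): no H
  1 × C: 3 H
  1 × C (aromatic): 1 H
  1 × C: no H
  1 × F: no H
  1 × N (aromatic): 1 H
  1 × N: no H
  1 × O: 1 H
  1 × O: no H
  1 × S: 1 H
  Total hydrogens = 17.
Molecular formula: C11H17FN2O2S

C11H17FN2O2S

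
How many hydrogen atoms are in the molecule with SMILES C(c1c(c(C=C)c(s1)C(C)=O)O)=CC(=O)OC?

Hydrogens are implicit in SMILES; fill each atom to its normal valence:
  4 × C (aromatic): no H
  3 × C: 1 H each → 3
  3 × O: no H
  2 × C: 3 H each → 6
  2 × C: no H
  1 × C: 2 H
  1 × O: 1 H
  1 × S (aromatic): no H
  Total hydrogens = 12.

12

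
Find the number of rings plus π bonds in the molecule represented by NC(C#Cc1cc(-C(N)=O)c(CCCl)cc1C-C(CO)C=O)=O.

9

Molecular formula from the SMILES: C16H17ClN2O4.
DoU = (2C + 2 + N − H − X)/2 = (2·16 + 2 + 2 − 17 − 1)/2 = 18/2 = 9.
(Structurally: 1 ring(s) + 8 π bond(s) = 9.)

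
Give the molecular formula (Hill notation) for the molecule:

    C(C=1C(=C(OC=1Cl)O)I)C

C6H6ClIO2

Heavy atoms from the SMILES: 6 C, 1 Cl, 1 I, 2 O.
Implicit hydrogens by atom environment:
  4 × C (aromatic): no H
  1 × C: 3 H
  1 × C: 2 H
  1 × Cl: no H
  1 × I: no H
  1 × O: 1 H
  1 × O (aromatic): no H
  Total hydrogens = 6.
Molecular formula: C6H6ClIO2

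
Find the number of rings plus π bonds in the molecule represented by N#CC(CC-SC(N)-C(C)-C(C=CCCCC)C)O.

3

Molecular formula from the SMILES: C15H28N2OS.
DoU = (2C + 2 + N − H − X)/2 = (2·15 + 2 + 2 − 28 − 0)/2 = 6/2 = 3.
(Structurally: 0 ring(s) + 3 π bond(s) = 3.)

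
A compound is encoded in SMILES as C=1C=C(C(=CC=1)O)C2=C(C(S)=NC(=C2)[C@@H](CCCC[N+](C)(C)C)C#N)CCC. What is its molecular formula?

Heavy atoms from the SMILES: 23 C, 3 N, 1 O, 1 S.
Implicit hydrogens by atom environment:
  6 × C: 2 H each → 12
  6 × C (aromatic): no H
  5 × C (aromatic): 1 H each → 5
  4 × C: 3 H each → 12
  1 × C: 1 H
  1 × C: no H
  1 × N (aromatic): no H
  1 × N: no H
  1 × N (charge +1): no H
  1 × O: 1 H
  1 × S: 1 H
  Total hydrogens = 32.
Net charge +1.
Molecular formula: C23H32N3OS+

C23H32N3OS+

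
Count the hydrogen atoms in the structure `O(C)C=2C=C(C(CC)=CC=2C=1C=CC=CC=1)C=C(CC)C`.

24

Hydrogens are implicit in SMILES; fill each atom to its normal valence:
  7 × C (aromatic): 1 H each → 7
  5 × C (aromatic): no H
  4 × C: 3 H each → 12
  2 × C: 2 H each → 4
  1 × C: 1 H
  1 × C: no H
  1 × O: no H
  Total hydrogens = 24.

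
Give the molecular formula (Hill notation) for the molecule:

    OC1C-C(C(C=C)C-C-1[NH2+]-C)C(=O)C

C11H20NO2+

Heavy atoms from the SMILES: 11 C, 1 N, 2 O.
Implicit hydrogens by atom environment:
  5 × C: 1 H each → 5
  3 × C: 2 H each → 6
  2 × C: 3 H each → 6
  1 × C: no H
  1 × N (charge +1): 2 H
  1 × O: 1 H
  1 × O: no H
  Total hydrogens = 20.
Net charge +1.
Molecular formula: C11H20NO2+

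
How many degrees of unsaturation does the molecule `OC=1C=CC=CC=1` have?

4

Molecular formula from the SMILES: C6H6O.
DoU = (2C + 2 + N − H − X)/2 = (2·6 + 2 + 0 − 6 − 0)/2 = 8/2 = 4.
(Structurally: 1 ring(s) + 3 π bond(s) = 4.)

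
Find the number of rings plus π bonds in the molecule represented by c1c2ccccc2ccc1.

Molecular formula from the SMILES: C10H8.
DoU = (2C + 2 + N − H − X)/2 = (2·10 + 2 + 0 − 8 − 0)/2 = 14/2 = 7.
(Structurally: 2 ring(s) + 5 π bond(s) = 7.)

7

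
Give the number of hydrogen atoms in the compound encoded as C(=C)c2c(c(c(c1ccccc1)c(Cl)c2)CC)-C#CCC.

19

Hydrogens are implicit in SMILES; fill each atom to its normal valence:
  6 × C (aromatic): 1 H each → 6
  6 × C (aromatic): no H
  3 × C: 2 H each → 6
  2 × C: 3 H each → 6
  2 × C: no H
  1 × C: 1 H
  1 × Cl: no H
  Total hydrogens = 19.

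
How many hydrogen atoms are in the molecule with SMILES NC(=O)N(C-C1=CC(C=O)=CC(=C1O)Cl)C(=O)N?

10

Hydrogens are implicit in SMILES; fill each atom to its normal valence:
  4 × C (aromatic): no H
  3 × O: no H
  2 × C (aromatic): 1 H each → 2
  2 × C: no H
  2 × N: 2 H each → 4
  1 × C: 2 H
  1 × C: 1 H
  1 × Cl: no H
  1 × N: no H
  1 × O: 1 H
  Total hydrogens = 10.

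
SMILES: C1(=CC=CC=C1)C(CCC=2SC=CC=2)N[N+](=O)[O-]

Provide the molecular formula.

Heavy atoms from the SMILES: 13 C, 2 N, 2 O, 1 S.
Implicit hydrogens by atom environment:
  8 × C (aromatic): 1 H each → 8
  2 × C: 2 H each → 4
  2 × C (aromatic): no H
  1 × C: 1 H
  1 × N: 1 H
  1 × N (charge +1): no H
  1 × O: no H
  1 × O (charge -1): no H
  1 × S (aromatic): no H
  Total hydrogens = 14.
Molecular formula: C13H14N2O2S

C13H14N2O2S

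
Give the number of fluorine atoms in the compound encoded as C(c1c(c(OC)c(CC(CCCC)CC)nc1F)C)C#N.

The symbol for fluorine appears 1 time in the SMILES.

1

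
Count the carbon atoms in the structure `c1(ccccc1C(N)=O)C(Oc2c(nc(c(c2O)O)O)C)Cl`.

14

The symbol for carbon appears 14 times in the SMILES. Lowercase c denotes aromatic carbon and counts toward C.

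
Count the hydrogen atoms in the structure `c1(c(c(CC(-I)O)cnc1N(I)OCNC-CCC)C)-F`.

Hydrogens are implicit in SMILES; fill each atom to its normal valence:
  5 × C: 2 H each → 10
  4 × C (aromatic): no H
  2 × C: 3 H each → 6
  2 × I: no H
  1 × C (aromatic): 1 H
  1 × C: 1 H
  1 × F: no H
  1 × N: 1 H
  1 × N (aromatic): no H
  1 × N: no H
  1 × O: 1 H
  1 × O: no H
  Total hydrogens = 20.

20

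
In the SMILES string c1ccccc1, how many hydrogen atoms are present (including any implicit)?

Hydrogens are implicit in SMILES; fill each atom to its normal valence:
  6 × C (aromatic): 1 H each → 6
  Total hydrogens = 6.

6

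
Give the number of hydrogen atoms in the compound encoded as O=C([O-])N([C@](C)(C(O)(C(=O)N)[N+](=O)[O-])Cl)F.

6

Hydrogens are implicit in SMILES; fill each atom to its normal valence:
  4 × C: no H
  3 × O: no H
  2 × O (charge -1): no H
  1 × C: 3 H
  1 × Cl: no H
  1 × F: no H
  1 × N: 2 H
  1 × N: no H
  1 × N (charge +1): no H
  1 × O: 1 H
  Total hydrogens = 6.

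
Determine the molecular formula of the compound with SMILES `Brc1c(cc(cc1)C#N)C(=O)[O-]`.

Heavy atoms from the SMILES: 1 Br, 8 C, 1 N, 2 O.
Implicit hydrogens by atom environment:
  3 × C (aromatic): 1 H each → 3
  3 × C (aromatic): no H
  2 × C: no H
  1 × Br: no H
  1 × N: no H
  1 × O: no H
  1 × O (charge -1): no H
  Total hydrogens = 3.
Net charge -1.
Molecular formula: C8H3BrNO2-

C8H3BrNO2-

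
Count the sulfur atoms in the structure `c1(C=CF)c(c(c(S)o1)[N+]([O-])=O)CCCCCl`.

1

The symbol for sulfur appears 1 time in the SMILES.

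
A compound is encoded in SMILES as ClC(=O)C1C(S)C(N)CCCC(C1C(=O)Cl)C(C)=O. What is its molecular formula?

Heavy atoms from the SMILES: 12 C, 2 Cl, 1 N, 3 O, 1 S.
Implicit hydrogens by atom environment:
  5 × C: 1 H each → 5
  3 × C: 2 H each → 6
  3 × C: no H
  3 × O: no H
  2 × Cl: no H
  1 × C: 3 H
  1 × N: 2 H
  1 × S: 1 H
  Total hydrogens = 17.
Molecular formula: C12H17Cl2NO3S

C12H17Cl2NO3S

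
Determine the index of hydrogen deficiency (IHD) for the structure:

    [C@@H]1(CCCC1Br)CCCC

Molecular formula from the SMILES: C9H17Br.
DoU = (2C + 2 + N − H − X)/2 = (2·9 + 2 + 0 − 17 − 1)/2 = 2/2 = 1.
(Structurally: 1 ring(s) + 0 π bond(s) = 1.)

1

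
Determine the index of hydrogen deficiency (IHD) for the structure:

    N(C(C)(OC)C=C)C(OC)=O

Molecular formula from the SMILES: C7H13NO3.
DoU = (2C + 2 + N − H − X)/2 = (2·7 + 2 + 1 − 13 − 0)/2 = 4/2 = 2.
(Structurally: 0 ring(s) + 2 π bond(s) = 2.)

2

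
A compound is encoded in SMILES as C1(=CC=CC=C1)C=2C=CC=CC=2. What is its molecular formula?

Heavy atoms from the SMILES: 12 C.
Implicit hydrogens by atom environment:
  10 × C (aromatic): 1 H each → 10
  2 × C (aromatic): no H
  Total hydrogens = 10.
Molecular formula: C12H10

C12H10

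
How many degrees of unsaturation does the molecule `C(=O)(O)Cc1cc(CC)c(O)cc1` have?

5

Molecular formula from the SMILES: C10H12O3.
DoU = (2C + 2 + N − H − X)/2 = (2·10 + 2 + 0 − 12 − 0)/2 = 10/2 = 5.
(Structurally: 1 ring(s) + 4 π bond(s) = 5.)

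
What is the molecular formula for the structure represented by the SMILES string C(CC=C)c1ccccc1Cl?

C10H11Cl

Heavy atoms from the SMILES: 10 C, 1 Cl.
Implicit hydrogens by atom environment:
  4 × C (aromatic): 1 H each → 4
  3 × C: 2 H each → 6
  2 × C (aromatic): no H
  1 × C: 1 H
  1 × Cl: no H
  Total hydrogens = 11.
Molecular formula: C10H11Cl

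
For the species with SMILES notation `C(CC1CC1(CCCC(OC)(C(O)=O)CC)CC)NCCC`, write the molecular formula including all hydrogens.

Heavy atoms from the SMILES: 18 C, 1 N, 3 O.
Implicit hydrogens by atom environment:
  10 × C: 2 H each → 20
  4 × C: 3 H each → 12
  3 × C: no H
  2 × O: no H
  1 × C: 1 H
  1 × N: 1 H
  1 × O: 1 H
  Total hydrogens = 35.
Molecular formula: C18H35NO3

C18H35NO3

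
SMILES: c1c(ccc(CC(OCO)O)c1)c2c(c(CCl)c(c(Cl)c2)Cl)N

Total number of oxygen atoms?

The symbol for oxygen appears 3 times in the SMILES.

3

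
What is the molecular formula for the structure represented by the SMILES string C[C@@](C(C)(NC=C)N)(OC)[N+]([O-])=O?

Heavy atoms from the SMILES: 7 C, 3 N, 3 O.
Implicit hydrogens by atom environment:
  3 × C: 3 H each → 9
  2 × C: no H
  2 × O: no H
  1 × C: 2 H
  1 × C: 1 H
  1 × N: 2 H
  1 × N: 1 H
  1 × N (charge +1): no H
  1 × O (charge -1): no H
  Total hydrogens = 15.
Molecular formula: C7H15N3O3

C7H15N3O3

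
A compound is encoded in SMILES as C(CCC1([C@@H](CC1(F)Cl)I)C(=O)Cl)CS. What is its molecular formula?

C9H12Cl2FIOS

Heavy atoms from the SMILES: 9 C, 2 Cl, 1 F, 1 I, 1 O, 1 S.
Implicit hydrogens by atom environment:
  5 × C: 2 H each → 10
  3 × C: no H
  2 × Cl: no H
  1 × C: 1 H
  1 × F: no H
  1 × I: no H
  1 × O: no H
  1 × S: 1 H
  Total hydrogens = 12.
Molecular formula: C9H12Cl2FIOS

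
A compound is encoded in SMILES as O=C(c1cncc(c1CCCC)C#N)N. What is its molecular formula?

Heavy atoms from the SMILES: 11 C, 3 N, 1 O.
Implicit hydrogens by atom environment:
  3 × C: 2 H each → 6
  3 × C (aromatic): no H
  2 × C (aromatic): 1 H each → 2
  2 × C: no H
  1 × C: 3 H
  1 × N: 2 H
  1 × N (aromatic): no H
  1 × N: no H
  1 × O: no H
  Total hydrogens = 13.
Molecular formula: C11H13N3O

C11H13N3O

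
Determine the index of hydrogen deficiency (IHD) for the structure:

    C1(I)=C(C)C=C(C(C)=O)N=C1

Molecular formula from the SMILES: C8H8INO.
DoU = (2C + 2 + N − H − X)/2 = (2·8 + 2 + 1 − 8 − 1)/2 = 10/2 = 5.
(Structurally: 1 ring(s) + 4 π bond(s) = 5.)

5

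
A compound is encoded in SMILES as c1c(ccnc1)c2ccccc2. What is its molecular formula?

C11H9N

Heavy atoms from the SMILES: 11 C, 1 N.
Implicit hydrogens by atom environment:
  9 × C (aromatic): 1 H each → 9
  2 × C (aromatic): no H
  1 × N (aromatic): no H
  Total hydrogens = 9.
Molecular formula: C11H9N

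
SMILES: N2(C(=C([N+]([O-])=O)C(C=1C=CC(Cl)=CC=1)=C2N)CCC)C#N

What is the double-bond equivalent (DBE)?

10

Molecular formula from the SMILES: C14H13ClN4O2.
DoU = (2C + 2 + N − H − X)/2 = (2·14 + 2 + 4 − 13 − 1)/2 = 20/2 = 10.
(Structurally: 2 ring(s) + 8 π bond(s) = 10.)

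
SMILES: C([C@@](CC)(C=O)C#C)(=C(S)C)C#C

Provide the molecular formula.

Heavy atoms from the SMILES: 11 C, 1 O, 1 S.
Implicit hydrogens by atom environment:
  5 × C: no H
  3 × C: 1 H each → 3
  2 × C: 3 H each → 6
  1 × C: 2 H
  1 × O: no H
  1 × S: 1 H
  Total hydrogens = 12.
Molecular formula: C11H12OS

C11H12OS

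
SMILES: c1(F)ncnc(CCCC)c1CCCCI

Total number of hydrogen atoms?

18

Hydrogens are implicit in SMILES; fill each atom to its normal valence:
  7 × C: 2 H each → 14
  3 × C (aromatic): no H
  2 × N (aromatic): no H
  1 × C: 3 H
  1 × C (aromatic): 1 H
  1 × F: no H
  1 × I: no H
  Total hydrogens = 18.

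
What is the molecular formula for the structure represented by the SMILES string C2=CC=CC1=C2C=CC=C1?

C10H8

Heavy atoms from the SMILES: 10 C.
Implicit hydrogens by atom environment:
  8 × C (aromatic): 1 H each → 8
  2 × C (aromatic): no H
  Total hydrogens = 8.
Molecular formula: C10H8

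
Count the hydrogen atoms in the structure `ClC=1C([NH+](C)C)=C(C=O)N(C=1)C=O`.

10

Hydrogens are implicit in SMILES; fill each atom to its normal valence:
  3 × C (aromatic): no H
  2 × C: 3 H each → 6
  2 × C: 1 H each → 2
  2 × O: no H
  1 × C (aromatic): 1 H
  1 × Cl: no H
  1 × N (charge +1): 1 H
  1 × N (aromatic): no H
  Total hydrogens = 10.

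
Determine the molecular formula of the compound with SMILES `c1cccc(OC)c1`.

C7H8O

Heavy atoms from the SMILES: 7 C, 1 O.
Implicit hydrogens by atom environment:
  5 × C (aromatic): 1 H each → 5
  1 × C: 3 H
  1 × C (aromatic): no H
  1 × O: no H
  Total hydrogens = 8.
Molecular formula: C7H8O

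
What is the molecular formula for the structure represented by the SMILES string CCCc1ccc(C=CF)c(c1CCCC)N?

Heavy atoms from the SMILES: 15 C, 1 F, 1 N.
Implicit hydrogens by atom environment:
  5 × C: 2 H each → 10
  4 × C (aromatic): no H
  2 × C: 3 H each → 6
  2 × C (aromatic): 1 H each → 2
  2 × C: 1 H each → 2
  1 × F: no H
  1 × N: 2 H
  Total hydrogens = 22.
Molecular formula: C15H22FN

C15H22FN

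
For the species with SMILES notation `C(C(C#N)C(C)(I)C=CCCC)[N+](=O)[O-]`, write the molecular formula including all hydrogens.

Heavy atoms from the SMILES: 10 C, 1 I, 2 N, 2 O.
Implicit hydrogens by atom environment:
  3 × C: 2 H each → 6
  3 × C: 1 H each → 3
  2 × C: 3 H each → 6
  2 × C: no H
  1 × I: no H
  1 × N (charge +1): no H
  1 × N: no H
  1 × O: no H
  1 × O (charge -1): no H
  Total hydrogens = 15.
Molecular formula: C10H15IN2O2

C10H15IN2O2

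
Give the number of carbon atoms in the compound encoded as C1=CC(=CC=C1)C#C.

The symbol for carbon appears 8 times in the SMILES.

8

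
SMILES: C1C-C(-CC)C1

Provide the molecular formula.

C6H12

Heavy atoms from the SMILES: 6 C.
Implicit hydrogens by atom environment:
  4 × C: 2 H each → 8
  1 × C: 3 H
  1 × C: 1 H
  Total hydrogens = 12.
Molecular formula: C6H12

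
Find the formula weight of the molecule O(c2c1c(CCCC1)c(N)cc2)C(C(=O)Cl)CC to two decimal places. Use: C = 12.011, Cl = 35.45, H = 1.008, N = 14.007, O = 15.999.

Molecular formula: C14H18ClNO2.
M = 14×12.011 + 1×35.45 + 18×1.008 + 1×14.007 + 2×15.999 = 267.75 g/mol.

267.75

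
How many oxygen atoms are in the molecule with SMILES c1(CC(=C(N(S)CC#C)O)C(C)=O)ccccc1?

The symbol for oxygen appears 2 times in the SMILES.

2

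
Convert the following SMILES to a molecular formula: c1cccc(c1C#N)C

Heavy atoms from the SMILES: 8 C, 1 N.
Implicit hydrogens by atom environment:
  4 × C (aromatic): 1 H each → 4
  2 × C (aromatic): no H
  1 × C: 3 H
  1 × C: no H
  1 × N: no H
  Total hydrogens = 7.
Molecular formula: C8H7N

C8H7N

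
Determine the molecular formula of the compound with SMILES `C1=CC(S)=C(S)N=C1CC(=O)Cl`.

Heavy atoms from the SMILES: 7 C, 1 Cl, 1 N, 1 O, 2 S.
Implicit hydrogens by atom environment:
  3 × C (aromatic): no H
  2 × C (aromatic): 1 H each → 2
  2 × S: 1 H each → 2
  1 × C: 2 H
  1 × C: no H
  1 × Cl: no H
  1 × N (aromatic): no H
  1 × O: no H
  Total hydrogens = 6.
Molecular formula: C7H6ClNOS2

C7H6ClNOS2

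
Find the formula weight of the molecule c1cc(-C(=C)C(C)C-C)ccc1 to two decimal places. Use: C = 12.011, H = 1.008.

Molecular formula: C12H16.
M = 12×12.011 + 16×1.008 = 160.26 g/mol.

160.26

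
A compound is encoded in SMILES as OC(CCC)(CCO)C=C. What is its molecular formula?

Heavy atoms from the SMILES: 8 C, 2 O.
Implicit hydrogens by atom environment:
  5 × C: 2 H each → 10
  2 × O: 1 H each → 2
  1 × C: 3 H
  1 × C: 1 H
  1 × C: no H
  Total hydrogens = 16.
Molecular formula: C8H16O2

C8H16O2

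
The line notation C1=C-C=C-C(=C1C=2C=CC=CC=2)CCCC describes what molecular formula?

C16H18

Heavy atoms from the SMILES: 16 C.
Implicit hydrogens by atom environment:
  9 × C (aromatic): 1 H each → 9
  3 × C: 2 H each → 6
  3 × C (aromatic): no H
  1 × C: 3 H
  Total hydrogens = 18.
Molecular formula: C16H18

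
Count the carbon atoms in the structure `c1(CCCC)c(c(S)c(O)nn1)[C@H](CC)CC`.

The symbol for carbon appears 13 times in the SMILES. Lowercase c denotes aromatic carbon and counts toward C.

13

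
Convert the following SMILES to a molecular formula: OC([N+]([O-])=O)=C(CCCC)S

Heavy atoms from the SMILES: 6 C, 1 N, 3 O, 1 S.
Implicit hydrogens by atom environment:
  3 × C: 2 H each → 6
  2 × C: no H
  1 × C: 3 H
  1 × N (charge +1): no H
  1 × O: 1 H
  1 × O: no H
  1 × O (charge -1): no H
  1 × S: 1 H
  Total hydrogens = 11.
Molecular formula: C6H11NO3S

C6H11NO3S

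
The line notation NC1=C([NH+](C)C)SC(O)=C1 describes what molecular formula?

C6H11N2OS+

Heavy atoms from the SMILES: 6 C, 2 N, 1 O, 1 S.
Implicit hydrogens by atom environment:
  3 × C (aromatic): no H
  2 × C: 3 H each → 6
  1 × C (aromatic): 1 H
  1 × N: 2 H
  1 × N (charge +1): 1 H
  1 × O: 1 H
  1 × S (aromatic): no H
  Total hydrogens = 11.
Net charge +1.
Molecular formula: C6H11N2OS+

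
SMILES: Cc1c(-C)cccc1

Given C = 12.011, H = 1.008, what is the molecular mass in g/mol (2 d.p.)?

Molecular formula: C8H10.
M = 8×12.011 + 10×1.008 = 106.17 g/mol.

106.17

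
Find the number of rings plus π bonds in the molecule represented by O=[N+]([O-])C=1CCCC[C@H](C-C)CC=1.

Molecular formula from the SMILES: C10H17NO2.
DoU = (2C + 2 + N − H − X)/2 = (2·10 + 2 + 1 − 17 − 0)/2 = 6/2 = 3.
(Structurally: 1 ring(s) + 2 π bond(s) = 3.)

3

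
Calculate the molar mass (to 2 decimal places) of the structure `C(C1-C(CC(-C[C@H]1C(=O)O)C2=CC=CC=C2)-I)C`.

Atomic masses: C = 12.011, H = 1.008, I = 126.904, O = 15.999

358.22

Molecular formula: C15H19IO2.
M = 15×12.011 + 19×1.008 + 1×126.904 + 2×15.999 = 358.22 g/mol.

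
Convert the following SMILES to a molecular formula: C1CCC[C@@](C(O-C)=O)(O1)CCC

C10H18O3

Heavy atoms from the SMILES: 10 C, 3 O.
Implicit hydrogens by atom environment:
  6 × C: 2 H each → 12
  3 × O: no H
  2 × C: 3 H each → 6
  2 × C: no H
  Total hydrogens = 18.
Molecular formula: C10H18O3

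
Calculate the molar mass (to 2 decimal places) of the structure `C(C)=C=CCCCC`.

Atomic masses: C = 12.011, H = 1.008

110.20

Molecular formula: C8H14.
M = 8×12.011 + 14×1.008 = 110.20 g/mol.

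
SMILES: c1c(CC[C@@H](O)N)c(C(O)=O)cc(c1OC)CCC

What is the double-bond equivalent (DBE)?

5

Molecular formula from the SMILES: C14H21NO4.
DoU = (2C + 2 + N − H − X)/2 = (2·14 + 2 + 1 − 21 − 0)/2 = 10/2 = 5.
(Structurally: 1 ring(s) + 4 π bond(s) = 5.)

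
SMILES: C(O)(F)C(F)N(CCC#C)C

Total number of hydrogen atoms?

Hydrogens are implicit in SMILES; fill each atom to its normal valence:
  3 × C: 1 H each → 3
  2 × C: 2 H each → 4
  2 × F: no H
  1 × C: 3 H
  1 × C: no H
  1 × N: no H
  1 × O: 1 H
  Total hydrogens = 11.

11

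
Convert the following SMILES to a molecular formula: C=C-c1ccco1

C6H6O

Heavy atoms from the SMILES: 6 C, 1 O.
Implicit hydrogens by atom environment:
  3 × C (aromatic): 1 H each → 3
  1 × C: 2 H
  1 × C: 1 H
  1 × C (aromatic): no H
  1 × O (aromatic): no H
  Total hydrogens = 6.
Molecular formula: C6H6O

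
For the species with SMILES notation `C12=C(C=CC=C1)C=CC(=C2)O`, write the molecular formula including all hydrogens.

C10H8O

Heavy atoms from the SMILES: 10 C, 1 O.
Implicit hydrogens by atom environment:
  7 × C (aromatic): 1 H each → 7
  3 × C (aromatic): no H
  1 × O: 1 H
  Total hydrogens = 8.
Molecular formula: C10H8O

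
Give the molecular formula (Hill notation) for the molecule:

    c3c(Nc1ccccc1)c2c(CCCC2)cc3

C16H17N

Heavy atoms from the SMILES: 16 C, 1 N.
Implicit hydrogens by atom environment:
  8 × C (aromatic): 1 H each → 8
  4 × C: 2 H each → 8
  4 × C (aromatic): no H
  1 × N: 1 H
  Total hydrogens = 17.
Molecular formula: C16H17N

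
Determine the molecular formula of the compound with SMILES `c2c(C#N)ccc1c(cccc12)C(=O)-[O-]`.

Heavy atoms from the SMILES: 12 C, 1 N, 2 O.
Implicit hydrogens by atom environment:
  6 × C (aromatic): 1 H each → 6
  4 × C (aromatic): no H
  2 × C: no H
  1 × N: no H
  1 × O: no H
  1 × O (charge -1): no H
  Total hydrogens = 6.
Net charge -1.
Molecular formula: C12H6NO2-

C12H6NO2-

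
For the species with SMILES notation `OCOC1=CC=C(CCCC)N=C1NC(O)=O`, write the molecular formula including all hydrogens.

C11H16N2O4

Heavy atoms from the SMILES: 11 C, 2 N, 4 O.
Implicit hydrogens by atom environment:
  4 × C: 2 H each → 8
  3 × C (aromatic): no H
  2 × C (aromatic): 1 H each → 2
  2 × O: 1 H each → 2
  2 × O: no H
  1 × C: 3 H
  1 × C: no H
  1 × N: 1 H
  1 × N (aromatic): no H
  Total hydrogens = 16.
Molecular formula: C11H16N2O4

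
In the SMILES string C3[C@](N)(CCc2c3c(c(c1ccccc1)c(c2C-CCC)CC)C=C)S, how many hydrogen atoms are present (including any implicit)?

31

Hydrogens are implicit in SMILES; fill each atom to its normal valence:
  8 × C: 2 H each → 16
  7 × C (aromatic): no H
  5 × C (aromatic): 1 H each → 5
  2 × C: 3 H each → 6
  1 × C: 1 H
  1 × C: no H
  1 × N: 2 H
  1 × S: 1 H
  Total hydrogens = 31.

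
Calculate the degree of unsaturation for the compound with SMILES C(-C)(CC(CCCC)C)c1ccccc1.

Molecular formula from the SMILES: C15H24.
DoU = (2C + 2 + N − H − X)/2 = (2·15 + 2 + 0 − 24 − 0)/2 = 8/2 = 4.
(Structurally: 1 ring(s) + 3 π bond(s) = 4.)

4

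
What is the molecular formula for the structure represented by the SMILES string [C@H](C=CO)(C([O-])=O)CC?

Heavy atoms from the SMILES: 6 C, 3 O.
Implicit hydrogens by atom environment:
  3 × C: 1 H each → 3
  1 × C: 3 H
  1 × C: 2 H
  1 × C: no H
  1 × O: 1 H
  1 × O: no H
  1 × O (charge -1): no H
  Total hydrogens = 9.
Net charge -1.
Molecular formula: C6H9O3-

C6H9O3-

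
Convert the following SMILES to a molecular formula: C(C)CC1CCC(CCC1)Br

C10H19Br

Heavy atoms from the SMILES: 1 Br, 10 C.
Implicit hydrogens by atom environment:
  7 × C: 2 H each → 14
  2 × C: 1 H each → 2
  1 × Br: no H
  1 × C: 3 H
  Total hydrogens = 19.
Molecular formula: C10H19Br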